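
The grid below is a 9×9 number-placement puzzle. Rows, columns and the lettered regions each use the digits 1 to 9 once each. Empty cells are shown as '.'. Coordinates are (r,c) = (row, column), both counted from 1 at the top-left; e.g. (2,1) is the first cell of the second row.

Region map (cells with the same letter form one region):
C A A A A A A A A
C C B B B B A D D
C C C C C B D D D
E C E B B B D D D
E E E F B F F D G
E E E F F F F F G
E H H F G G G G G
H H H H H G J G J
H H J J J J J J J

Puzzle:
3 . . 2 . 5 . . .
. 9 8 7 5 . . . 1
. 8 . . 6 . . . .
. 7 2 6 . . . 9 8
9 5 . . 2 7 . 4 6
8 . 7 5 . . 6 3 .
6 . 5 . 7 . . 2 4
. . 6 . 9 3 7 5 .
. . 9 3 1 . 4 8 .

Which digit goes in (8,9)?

2

(2,6) = 4: row 2 has {1,5,7,8,9}; col 6 has {3,5,7}; region has {2,5,6,7,8} → only 4 remains.
(2,7) = 3: row 2 has {1,4,5,7,8,9}; col 7 has {4,6,7}; region has {2,5} → only 3 remains.
(2,8) = 6: row 2 has {1,3,4,5,7,8,9}; col 8 has {2,3,4,5,8,9}; region has {1,4,8,9} → only 6 remains.
(3,8) = 7: row 3 has {6,8}; col 8 has {2,3,4,5,6,8,9}; region has {1,4,6,8,9} → only 7 remains.
(4,5) = 3: row 4 has {2,6,7,8,9}; col 5 has {1,2,5,6,7,9}; region has {2,4,5,6,7,8} → only 3 remains.
(4,6) = 1: row 4 has {2,3,6,7,8,9}; col 6 has {3,4,5,7}; region has {2,3,4,5,6,7,8} → only 1 remains.
(4,7) = 5: row 4 has {1,2,3,6,7,8,9}; col 7 has {3,4,6,7}; region has {1,4,6,7,8,9} → only 5 remains.
(6,5) = 4: row 6 has {3,5,6,7,8}; col 5 has {1,2,3,5,6,7,9}; region has {3,5,6,7} → only 4 remains.
(6,9) = 9: row 6 has {3,4,5,6,7,8}; col 9 has {1,4,6,8}; region has {2,3,4,5,6,7} → only 9 remains.
(7,6) = 8: row 7 has {2,4,5,6,7}; col 6 has {1,3,4,5,7}; region has {2,3,4,5,6,7,9} → only 8 remains.
(7,7) = 1: row 7 has {2,4,5,6,7,8}; col 7 has {3,4,5,6,7}; region has {2,3,4,5,6,7,8,9} → only 1 remains.
(8,9) = 2: row 8 has {3,5,6,7,9}; col 9 has {1,4,6,8,9}; region has {1,3,4,7,8,9} → only 2 remains.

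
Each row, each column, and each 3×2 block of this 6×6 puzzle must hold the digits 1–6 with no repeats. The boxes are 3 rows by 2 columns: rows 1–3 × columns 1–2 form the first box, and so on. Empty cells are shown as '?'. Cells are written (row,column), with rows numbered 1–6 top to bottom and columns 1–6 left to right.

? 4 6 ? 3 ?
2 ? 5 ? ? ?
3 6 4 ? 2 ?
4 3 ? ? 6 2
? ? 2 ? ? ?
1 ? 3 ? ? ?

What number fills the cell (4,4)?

5

(1,1) = 5 (sole candidate).
(1,6) = 1 (sole candidate).
(2,2) = 1 (sole candidate).
(2,4) = 3 (sole candidate).
(2,5) = 4 (sole candidate).
(2,6) = 6 (sole candidate).
(3,4) = 1 (sole candidate).
(3,6) = 5 (sole candidate).
(4,3) = 1 (sole candidate).
(4,4) = 5: row 4 has {1,2,3,4,6}; col 4 has {1,3}; box has {1,2,3} → only 5 remains.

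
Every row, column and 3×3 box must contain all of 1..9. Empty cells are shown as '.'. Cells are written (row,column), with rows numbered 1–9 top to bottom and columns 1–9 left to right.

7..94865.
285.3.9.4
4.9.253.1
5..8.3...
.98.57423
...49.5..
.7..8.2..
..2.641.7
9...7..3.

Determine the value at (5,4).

6

(1,9) = 2: row 1 has {4,5,6,7,8,9}; col 9 has {1,3,4,7}; box has {1,3,4,5,6,9} → only 2 remains.
(2,8) = 7: row 2 has {2,3,4,5,8,9}; col 8 has {2,3,5}; box has {1,2,3,4,5,6,9} → only 7 remains.
(3,2) = 6: row 3 has {1,2,3,4,5,9}; col 2 has {7,8,9}; box has {2,4,5,7,8,9} → only 6 remains.
(3,4) = 7: row 3 has {1,2,3,4,5,6,9}; col 4 has {4,8,9}; box has {2,3,4,5,8,9} → only 7 remains.
(3,8) = 8: row 3 has {1,2,3,4,5,6,7,9}; col 8 has {2,3,5,7}; box has {1,2,3,4,5,6,7,9} → only 8 remains.
(4,5) = 1: row 4 has {3,5,8}; col 5 has {2,3,4,5,6,7,8,9}; box has {3,4,5,7,8,9} → only 1 remains.
(4,7) = 7: row 4 has {1,3,5,8}; col 7 has {1,2,3,4,5,6,9}; box has {2,3,4,5} → only 7 remains.
(5,4) = 6: row 5 has {2,3,4,5,7,8,9}; col 4 has {4,7,8,9}; box has {1,3,4,5,7,8,9} → only 6 remains.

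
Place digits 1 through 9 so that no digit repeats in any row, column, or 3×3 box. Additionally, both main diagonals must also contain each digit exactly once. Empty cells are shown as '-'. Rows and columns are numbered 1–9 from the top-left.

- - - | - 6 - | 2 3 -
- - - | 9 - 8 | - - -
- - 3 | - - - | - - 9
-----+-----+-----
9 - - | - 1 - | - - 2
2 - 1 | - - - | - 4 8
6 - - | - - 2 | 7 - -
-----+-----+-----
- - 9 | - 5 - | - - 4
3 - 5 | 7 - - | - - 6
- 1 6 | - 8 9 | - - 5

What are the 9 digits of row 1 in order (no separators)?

r5c5 = 7: row 5 has {1,2,4,8}; col 5 has {1,5,6,8}; box has {1,2}; main diagonal has {2,3,5}; anti-diagonal has {9} → only 7 remains.
r9c1 = 4: row 9 has {1,5,6,8,9}; col 1 has {2,3,6,9}; box has {1,3,5,6,9}; anti-diagonal has {7,9} → only 4 remains.
r9c7 = 3: row 9 has {1,4,5,6,8,9}; col 7 has {2,7}; box has {4,5,6} → only 3 remains.
r1c9 = 1: row 1 has {2,3,6}; col 9 has {2,4,5,6,8,9}; box has {2,3,9}; anti-diagonal has {4,7,9} → only 1 remains.
r2c9 = 7: row 2 has {8,9}; col 9 has {1,2,4,5,6,8,9}; box has {1,2,3,9} → only 7 remains.
r6c9 = 3: row 6 has {2,6,7}; col 9 has {1,2,4,5,6,7,8,9}; box has {2,4,7,8} → only 3 remains.
r9c4 = 2: row 9 has {1,3,4,5,6,8,9}; col 4 has {7,9}; box has {5,7,8,9} → only 2 remains.
r9c8 = 7: row 9 has {1,2,3,4,5,6,8,9}; col 8 has {3,4}; box has {3,4,5,6} → only 7 remains.
r1c1 = 8: row 1 has {1,2,3,6}; col 1 has {2,3,4,6,9}; box has {3}; main diagonal has {2,3,5,7} → only 8 remains.
r7c1 = 7: row 7 has {4,5,9}; col 1 has {2,3,4,6,8,9}; box has {1,3,4,5,6,9} → only 7 remains.
r7c7 = 1: row 7 has {4,5,7,9}; col 7 has {2,3,7}; box has {3,4,5,6,7}; main diagonal has {2,3,5,7,8} → only 1 remains.
r8c5 = 4: row 8 has {3,5,6,7}; col 5 has {1,5,6,7,8}; box has {2,5,7,8,9} → only 4 remains.
r8c6 = 1: row 8 has {3,4,5,6,7}; col 6 has {2,8,9}; box has {2,4,5,7,8,9} → only 1 remains.
r8c8 = 9: row 8 has {1,3,4,5,6,7}; col 8 has {3,4,7}; box has {1,3,4,5,6,7}; main diagonal has {1,2,3,5,7,8} → only 9 remains.
r3c5 = 2: row 3 has {3,9}; col 5 has {1,4,5,6,7,8}; box has {6,8,9} → only 2 remains.
r6c5 = 9: row 6 has {2,3,6,7}; col 5 has {1,2,4,5,6,7,8}; box has {1,2,7} → only 9 remains.
r8c7 = 8: row 8 has {1,3,4,5,6,7,9}; col 7 has {1,2,3,7}; box has {1,3,4,5,6,7,9} → only 8 remains.
r2c5 = 3: row 2 has {7,8,9}; col 5 has {1,2,4,5,6,7,8,9}; box has {2,6,8,9} → only 3 remains.
r7c8 = 2: row 7 has {1,4,5,7,9}; col 8 has {3,4,7,9}; box has {1,3,4,5,6,7,8,9} → only 2 remains.
r8c2 = 2: row 8 has {1,3,4,5,6,7,8,9}; col 2 has {1}; box has {1,3,4,5,6,7,9}; anti-diagonal has {1,4,7,9} → only 2 remains.
r7c2 = 8: row 7 has {1,2,4,5,7,9}; col 2 has {1,2}; box has {1,2,3,4,5,6,7,9} → only 8 remains.
r1c2 = 9: in row 1, 9 can only go here (every other open cell in that row sees a 9).
r2c1 = 1: in row 2, 1 can only go here (every other open cell in that row sees a 1).
r2c3 = 2: in row 2, 2 can only go here (every other open cell in that row sees a 2).
r3c1 = 5: row 3 has {2,3,9}; col 1 has {1,2,3,4,6,7,8,9}; box has {1,2,3,8,9} → only 5 remains.
r3c7 = 6: row 3 has {2,3,5,9}; col 7 has {1,2,3,7,8}; box has {1,2,3,7,9}; anti-diagonal has {1,2,4,7,9} → only 6 remains.
r3c8 = 8: row 3 has {2,3,5,6,9}; col 8 has {2,3,4,7,9}; box has {1,2,3,6,7,9} → only 8 remains.
r4c7 = 5: row 4 has {1,2,9}; col 7 has {1,2,3,6,7,8}; box has {2,3,4,7,8} → only 5 remains.
r4c8 = 6: row 4 has {1,2,5,9}; col 8 has {2,3,4,7,8,9}; box has {2,3,4,5,7,8} → only 6 remains.
r5c7 = 9: row 5 has {1,2,4,7,8}; col 7 has {1,2,3,5,6,7,8}; box has {2,3,4,5,6,7,8} → only 9 remains.
r6c8 = 1: row 6 has {2,3,6,7,9}; col 8 has {2,3,4,6,7,8,9}; box has {2,3,4,5,6,7,8,9} → only 1 remains.
r2c7 = 4: row 2 has {1,2,3,7,8,9}; col 7 has {1,2,3,5,6,7,8,9}; box has {1,2,3,6,7,8,9} → only 4 remains.
r2c8 = 5: row 2 has {1,2,3,4,7,8,9}; col 8 has {1,2,3,4,6,7,8,9}; box has {1,2,3,4,6,7,8,9}; anti-diagonal has {1,2,4,6,7,9} → only 5 remains.
r4c4 = 4: row 4 has {1,2,5,6,9}; col 4 has {2,7,9}; box has {1,2,7,9}; main diagonal has {1,2,3,5,7,8,9} → only 4 remains.
r4c6 = 3: row 4 has {1,2,4,5,6,9}; col 6 has {1,2,8,9}; box has {1,2,4,7,9}; anti-diagonal has {1,2,4,5,6,7,9} → only 3 remains.
r6c4 = 8: row 6 has {1,2,3,6,7,9}; col 4 has {2,4,7,9}; box has {1,2,3,4,7,9}; anti-diagonal has {1,2,3,4,5,6,7,9} → only 8 remains.
r7c6 = 6: row 7 has {1,2,4,5,7,8,9}; col 6 has {1,2,3,8,9}; box has {1,2,4,5,7,8,9} → only 6 remains.
r1c4 = 5: row 1 has {1,2,3,6,8,9}; col 4 has {2,4,7,8,9}; box has {2,3,6,8,9} → only 5 remains.
r2c2 = 6: row 2 has {1,2,3,4,5,7,8,9}; col 2 has {1,2,8,9}; box has {1,2,3,5,8,9}; main diagonal has {1,2,3,4,5,7,8,9} → only 6 remains.
r3c4 = 1: row 3 has {2,3,5,6,8,9}; col 4 has {2,4,5,7,8,9}; box has {2,3,5,6,8,9} → only 1 remains.
r4c2 = 7: row 4 has {1,2,3,4,5,6,9}; col 2 has {1,2,6,8,9}; box has {1,2,6,9} → only 7 remains.
r4c3 = 8: row 4 has {1,2,3,4,5,6,7,9}; col 3 has {1,2,3,5,6,9}; box has {1,2,6,7,9} → only 8 remains.
r5c4 = 6: row 5 has {1,2,4,7,8,9}; col 4 has {1,2,4,5,7,8,9}; box has {1,2,3,4,7,8,9} → only 6 remains.
r5c6 = 5: row 5 has {1,2,4,6,7,8,9}; col 6 has {1,2,3,6,8,9}; box has {1,2,3,4,6,7,8,9} → only 5 remains.
r6c3 = 4: row 6 has {1,2,3,6,7,8,9}; col 3 has {1,2,3,5,6,8,9}; box has {1,2,6,7,8,9} → only 4 remains.
r7c4 = 3: row 7 has {1,2,4,5,6,7,8,9}; col 4 has {1,2,4,5,6,7,8,9}; box has {1,2,4,5,6,7,8,9} → only 3 remains.
r1c3 = 7: row 1 has {1,2,3,5,6,8,9}; col 3 has {1,2,3,4,5,6,8,9}; box has {1,2,3,5,6,8,9} → only 7 remains.
r1c6 = 4: row 1 has {1,2,3,5,6,7,8,9}; col 6 has {1,2,3,5,6,8,9}; box has {1,2,3,5,6,8,9} → only 4 remains.

897564231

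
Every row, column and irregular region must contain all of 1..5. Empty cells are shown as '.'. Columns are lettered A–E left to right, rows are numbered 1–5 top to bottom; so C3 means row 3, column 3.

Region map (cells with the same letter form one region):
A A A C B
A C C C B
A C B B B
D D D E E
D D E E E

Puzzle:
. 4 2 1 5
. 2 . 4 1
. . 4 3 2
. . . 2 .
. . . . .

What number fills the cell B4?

A1 = 3 (sole candidate).
A2 = 5 (sole candidate).
C2 = 3 (sole candidate).
A3 = 1 (sole candidate).
B3 = 5 (sole candidate).
A4 = 4 (sole candidate).
E4 = 3 (sole candidate).
A5 = 2 (sole candidate).
D5 = 5 (sole candidate).
E5 = 4 (sole candidate).
B4 = 1: row 4 has {2,3,4}; col 2 has {2,4,5}; region has {2,4} → only 1 remains.

1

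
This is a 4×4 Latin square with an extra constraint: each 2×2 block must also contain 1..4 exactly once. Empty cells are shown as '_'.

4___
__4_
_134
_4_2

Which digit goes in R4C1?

R3C1 = 2: row 3 has {1,3,4}; col 1 has {4}; box has {1,4} → only 2 remains.
R4C1 = 3: row 4 has {2,4}; col 1 has {2,4}; box has {1,2,4} → only 3 remains.

3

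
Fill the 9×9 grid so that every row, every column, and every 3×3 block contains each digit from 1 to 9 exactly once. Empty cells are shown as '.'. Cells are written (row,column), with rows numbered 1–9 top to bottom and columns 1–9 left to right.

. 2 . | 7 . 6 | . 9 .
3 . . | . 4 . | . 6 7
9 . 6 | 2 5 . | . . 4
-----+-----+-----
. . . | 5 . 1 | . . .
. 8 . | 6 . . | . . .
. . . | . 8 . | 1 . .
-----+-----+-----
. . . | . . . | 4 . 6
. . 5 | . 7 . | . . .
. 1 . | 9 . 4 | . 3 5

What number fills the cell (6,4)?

4

(2,2) = 5: row 2 has {3,4,6,7}; col 2 has {1,2,8}; box has {2,3,6,9} → only 5 remains.
(3,2) = 7: row 3 has {2,4,5,6,9}; col 2 has {1,2,5,8}; box has {2,3,5,6,9} → only 7 remains.
(1,7) = 5: in row 1, 5 can only go here (every other open cell in that row sees a 5).
(2,7) = 2: in row 2, 2 can only go here (every other open cell in that row sees a 2).
(2,6) = 9: in row 2, 9 can only go here (every other open cell in that row sees a 9).
(3,8) = 1: in row 3, 1 can only go here (every other open cell in that row sees a 1).
(7,6) = 5: in row 7, 5 can only go here (every other open cell in that row sees a 5).
(6,4) = 4: in column 4, 4 can only go here (every other open cell in that column sees a 4).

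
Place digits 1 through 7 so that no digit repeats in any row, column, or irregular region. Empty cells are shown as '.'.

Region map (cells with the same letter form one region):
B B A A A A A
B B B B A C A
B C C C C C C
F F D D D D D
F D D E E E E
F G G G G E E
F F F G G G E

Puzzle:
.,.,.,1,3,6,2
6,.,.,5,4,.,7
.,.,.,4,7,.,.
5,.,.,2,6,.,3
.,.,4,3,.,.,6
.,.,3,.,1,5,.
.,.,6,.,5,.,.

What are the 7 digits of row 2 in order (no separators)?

r1c3 = 5: row 1 has {1,2,3,6}; col 3 has {3,4,6}; region has {1,2,3,4,6,7} → only 5 remains.
r5c5 = 2: row 5 has {3,4,6}; col 5 has {1,3,4,5,6,7}; region has {3,5,6} → only 2 remains.
r6c7 = 4: row 6 has {1,3,5}; col 7 has {2,3,6,7}; region has {2,3,5,6} → only 4 remains.
r7c4 = 7: row 7 has {5,6}; col 4 has {1,2,3,4,5}; region has {1,3,5} → only 7 remains.
r7c7 = 1: row 7 has {5,6,7}; col 7 has {2,3,4,6,7}; region has {2,3,4,5,6} → only 1 remains.
r3c7 = 5: row 3 has {4,7}; col 7 has {1,2,3,4,6,7}; region has {4,7} → only 5 remains.
r5c6 = 7: row 5 has {2,3,4,6}; col 6 has {5,6}; region has {1,2,3,4,5,6} → only 7 remains.
r6c4 = 6: row 6 has {1,3,4,5}; col 4 has {1,2,3,4,5,7}; region has {1,3,5,7} → only 6 remains.
r4c6 = 1: row 4 has {2,3,5,6}; col 6 has {5,6,7}; region has {2,3,4,6} → only 1 remains.
r5c1 = 1: row 5 has {2,3,4,6,7}; col 1 has {5,6}; region has {5,6} → only 1 remains.
r5c2 = 5: row 5 has {1,2,3,4,6,7}; col 2 has {}; region has {1,2,3,4,6} → only 5 remains.
r6c2 = 2: row 6 has {1,3,4,5,6}; col 2 has {5}; region has {1,3,5,6,7} → only 2 remains.
r7c6 = 4: row 7 has {1,5,6,7}; col 6 has {1,5,6,7}; region has {1,2,3,5,6,7} → only 4 remains.
r4c3 = 7: row 4 has {1,2,3,5,6}; col 3 has {3,4,5,6}; region has {1,2,3,4,5,6} → only 7 remains.
r6c1 = 7: row 6 has {1,2,3,4,5,6}; col 1 has {1,5,6}; region has {1,5,6} → only 7 remains.
r7c2 = 3: row 7 has {1,4,5,6,7}; col 2 has {2,5}; region has {1,5,6,7} → only 3 remains.
r1c1 = 4: row 1 has {1,2,3,5,6}; col 1 has {1,5,6,7}; region has {5,6} → only 4 remains.
r1c2 = 7: row 1 has {1,2,3,4,5,6}; col 2 has {2,3,5}; region has {4,5,6} → only 7 remains.
r2c2 = 1: row 2 has {4,5,6,7}; col 2 has {2,3,5,7}; region has {4,5,6,7} → only 1 remains.
r2c3 = 2: row 2 has {1,4,5,6,7}; col 3 has {3,4,5,6,7}; region has {1,4,5,6,7} → only 2 remains.
r2c6 = 3: row 2 has {1,2,4,5,6,7}; col 6 has {1,4,5,6,7}; region has {4,5,7} → only 3 remains.

6125437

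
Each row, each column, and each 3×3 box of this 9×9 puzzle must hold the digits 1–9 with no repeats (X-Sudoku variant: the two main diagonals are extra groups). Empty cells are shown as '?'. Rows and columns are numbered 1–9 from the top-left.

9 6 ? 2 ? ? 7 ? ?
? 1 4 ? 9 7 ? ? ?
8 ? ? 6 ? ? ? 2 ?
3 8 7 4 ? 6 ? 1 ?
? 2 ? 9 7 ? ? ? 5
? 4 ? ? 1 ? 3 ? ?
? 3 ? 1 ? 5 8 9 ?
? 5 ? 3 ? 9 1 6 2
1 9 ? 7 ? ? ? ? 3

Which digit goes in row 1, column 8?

row 3, column 2 = 7: row 3 has {2,6,8}; col 2 has {1,2,3,4,5,6,8,9}; box has {1,4,6,8,9} → only 7 remains.
row 3, column 3 = 5: row 3 has {2,6,7,8}; col 3 has {4,7}; box has {1,4,6,7,8,9}; main diagonal has {1,3,4,6,7,8,9} → only 5 remains.
row 4, column 9 = 9: row 4 has {1,3,4,6,7,8}; col 9 has {2,3,5}; box has {1,3,5} → only 9 remains.
row 5, column 1 = 6: row 5 has {2,5,7,9}; col 1 has {1,3,8,9}; box has {2,3,4,7,8} → only 6 remains.
row 5, column 3 = 1: row 5 has {2,5,6,7,9}; col 3 has {4,5,7}; box has {2,3,4,6,7,8} → only 1 remains.
row 5, column 7 = 4: row 5 has {1,2,5,6,7,9}; col 7 has {1,3,7,8}; box has {1,3,5,9} → only 4 remains.
row 5, column 8 = 8: row 5 has {1,2,4,5,6,7,9}; col 8 has {1,2,6,9}; box has {1,3,4,5,9} → only 8 remains.
row 6, column 1 = 5: row 6 has {1,3,4}; col 1 has {1,3,6,8,9}; box has {1,2,3,4,6,7,8} → only 5 remains.
row 6, column 3 = 9: row 6 has {1,3,4,5}; col 3 has {1,4,5,7}; box has {1,2,3,4,5,6,7,8} → only 9 remains.
row 6, column 4 = 8: row 6 has {1,3,4,5,9}; col 4 has {1,2,3,4,6,7,9}; box has {1,4,6,7,9}; anti-diagonal has {1,5,6,7} → only 8 remains.
row 6, column 6 = 2: row 6 has {1,3,4,5,8,9}; col 6 has {5,6,7,9}; box has {1,4,6,7,8,9}; main diagonal has {1,3,4,5,6,7,8,9} → only 2 remains.
row 6, column 8 = 7: row 6 has {1,2,3,4,5,8,9}; col 8 has {1,2,6,8,9}; box has {1,3,4,5,8,9} → only 7 remains.
row 6, column 9 = 6: row 6 has {1,2,3,4,5,7,8,9}; col 9 has {2,3,5,9}; box has {1,3,4,5,7,8,9} → only 6 remains.
row 7, column 3 = 2: row 7 has {1,3,5,8,9}; col 3 has {1,4,5,7,9}; box has {1,3,5,9}; anti-diagonal has {1,5,6,7,8} → only 2 remains.
row 8, column 3 = 8: row 8 has {1,2,3,5,6,9}; col 3 has {1,2,4,5,7,9}; box has {1,2,3,5,9} → only 8 remains.
row 8, column 5 = 4: row 8 has {1,2,3,5,6,8,9}; col 5 has {1,7,9}; box has {1,3,5,7,9} → only 4 remains.
row 9, column 3 = 6: row 9 has {1,3,7,9}; col 3 has {1,2,4,5,7,8,9}; box has {1,2,3,5,8,9} → only 6 remains.
row 9, column 6 = 8: row 9 has {1,3,6,7,9}; col 6 has {2,5,6,7,9}; box has {1,3,4,5,7,9} → only 8 remains.
row 9, column 7 = 5: row 9 has {1,3,6,7,8,9}; col 7 has {1,3,4,7,8}; box has {1,2,3,6,8,9} → only 5 remains.
row 9, column 8 = 4: row 9 has {1,3,5,6,7,8,9}; col 8 has {1,2,6,7,8,9}; box has {1,2,3,5,6,8,9} → only 4 remains.
row 1, column 3 = 3: row 1 has {2,6,7,9}; col 3 has {1,2,4,5,6,7,8,9}; box has {1,4,5,6,7,8,9} → only 3 remains.
row 1, column 8 = 5: row 1 has {2,3,6,7,9}; col 8 has {1,2,4,6,7,8,9}; box has {2,7} → only 5 remains.

5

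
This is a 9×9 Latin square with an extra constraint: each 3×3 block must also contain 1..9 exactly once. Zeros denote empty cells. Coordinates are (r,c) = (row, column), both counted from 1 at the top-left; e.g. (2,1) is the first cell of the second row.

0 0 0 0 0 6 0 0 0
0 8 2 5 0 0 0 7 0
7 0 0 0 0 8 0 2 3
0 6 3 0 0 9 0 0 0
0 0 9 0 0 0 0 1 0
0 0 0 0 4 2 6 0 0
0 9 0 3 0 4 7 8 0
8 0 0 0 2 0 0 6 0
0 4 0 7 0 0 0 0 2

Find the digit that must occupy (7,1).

2

(1,4) = 2 (hidden single in row 1).
(1,5) = 7 (hidden single in row 1).
(3,3) = 6 (hidden single in row 3).
(2,9) = 6 (hidden single in row 2).
(4,9) = 7 (hidden single in row 4).
(6,8) = 3 (hidden single in row 6).
(6,9) = 9 (hidden single in row 6).
(7,1) = 2: in row 7, 2 can only go here (every other open cell in that row sees a 2).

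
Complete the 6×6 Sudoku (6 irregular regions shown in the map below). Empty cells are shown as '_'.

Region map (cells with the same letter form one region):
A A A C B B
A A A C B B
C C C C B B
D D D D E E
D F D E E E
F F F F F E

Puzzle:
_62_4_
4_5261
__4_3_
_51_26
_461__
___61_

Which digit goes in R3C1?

R1C6 = 5: row 1 has {2,4,6}; col 6 has {1,6}; region has {1,3,4,6} → only 5 remains.
R2C2 = 3: row 2 has {1,2,4,5,6}; col 2 has {4,5,6}; region has {2,4,5,6} → only 3 remains.
R3C2 = 1: row 3 has {3,4}; col 2 has {3,4,5,6}; region has {2,4} → only 1 remains.
R3C4 = 5: row 3 has {1,3,4}; col 4 has {1,2,6}; region has {1,2,4} → only 5 remains.
R3C6 = 2: row 3 has {1,3,4,5}; col 6 has {1,5,6}; region has {1,3,4,5,6} → only 2 remains.
R4C1 = 3: row 4 has {1,2,5,6}; col 1 has {4}; region has {1,5,6} → only 3 remains.
R4C4 = 4: row 4 has {1,2,3,5,6}; col 4 has {1,2,5,6}; region has {1,3,5,6} → only 4 remains.
R5C1 = 2: row 5 has {1,4,6}; col 1 has {3,4}; region has {1,3,4,5,6} → only 2 remains.
R5C5 = 5: row 5 has {1,2,4,6}; col 5 has {1,2,3,4,6}; region has {1,2,6} → only 5 remains.
R5C6 = 3: row 5 has {1,2,4,5,6}; col 6 has {1,2,5,6}; region has {1,2,5,6} → only 3 remains.
R6C1 = 5: row 6 has {1,6}; col 1 has {2,3,4}; region has {1,4,6} → only 5 remains.
R6C2 = 2: row 6 has {1,5,6}; col 2 has {1,3,4,5,6}; region has {1,4,5,6} → only 2 remains.
R6C3 = 3: row 6 has {1,2,5,6}; col 3 has {1,2,4,5,6}; region has {1,2,4,5,6} → only 3 remains.
R6C6 = 4: row 6 has {1,2,3,5,6}; col 6 has {1,2,3,5,6}; region has {1,2,3,5,6} → only 4 remains.
R1C1 = 1: row 1 has {2,4,5,6}; col 1 has {2,3,4,5}; region has {2,3,4,5,6} → only 1 remains.
R1C4 = 3: row 1 has {1,2,4,5,6}; col 4 has {1,2,4,5,6}; region has {1,2,4,5} → only 3 remains.
R3C1 = 6: row 3 has {1,2,3,4,5}; col 1 has {1,2,3,4,5}; region has {1,2,3,4,5} → only 6 remains.

6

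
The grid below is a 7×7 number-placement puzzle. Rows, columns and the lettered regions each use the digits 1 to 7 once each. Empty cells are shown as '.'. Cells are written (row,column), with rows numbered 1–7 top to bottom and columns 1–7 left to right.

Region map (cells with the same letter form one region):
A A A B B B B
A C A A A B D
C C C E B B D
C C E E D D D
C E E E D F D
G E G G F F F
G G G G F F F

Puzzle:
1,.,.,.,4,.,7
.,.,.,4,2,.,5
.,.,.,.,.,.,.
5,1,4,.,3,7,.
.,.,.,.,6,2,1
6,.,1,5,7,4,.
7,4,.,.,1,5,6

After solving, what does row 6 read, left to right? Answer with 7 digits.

(2,1) = 3 (sole candidate).
(3,5) = 5 (sole candidate).
(4,7) = 2 (sole candidate).
(5,1) = 4 (sole candidate).
(6,7) = 3: row 6 has {1,4,5,6,7}; col 7 has {1,2,5,6,7}; region has {1,2,4,5,6,7} → only 3 remains.
(3,1) = 2 (sole candidate).
(3,7) = 4 (sole candidate).
(4,4) = 6 (sole candidate).
(6,2) = 2: row 6 has {1,3,4,5,6,7}; col 2 has {1,4}; region has {4,6} → only 2 remains.

6215743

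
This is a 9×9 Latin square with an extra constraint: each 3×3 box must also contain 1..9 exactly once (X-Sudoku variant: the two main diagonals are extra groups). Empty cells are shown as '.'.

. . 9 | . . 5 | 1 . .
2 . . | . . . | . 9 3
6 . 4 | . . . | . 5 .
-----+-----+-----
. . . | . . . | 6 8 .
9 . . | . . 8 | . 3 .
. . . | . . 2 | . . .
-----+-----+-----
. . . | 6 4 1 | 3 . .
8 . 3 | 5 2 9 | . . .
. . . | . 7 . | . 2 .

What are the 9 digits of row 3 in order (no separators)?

R1C1 = 7: row 1 has {1,5,9}; col 1 has {2,6,8,9}; box has {2,4,6,9}; main diagonal has {2,3,4} → only 7 remains.
R7C1 = 5: row 7 has {1,3,4,6}; col 1 has {2,6,7,8,9}; box has {3,8} → only 5 remains.
R7C8 = 7: row 7 has {1,3,4,5,6}; col 8 has {2,3,5,8,9}; box has {2,3} → only 7 remains.
R8C7 = 4: row 8 has {2,3,5,8,9}; col 7 has {1,3,6}; box has {2,3,7} → only 4 remains.
R9C6 = 3: row 9 has {2,7}; col 6 has {1,2,5,8,9}; box has {1,2,4,5,6,7,9} → only 3 remains.
R3C6 = 7: row 3 has {4,5,6}; col 6 has {1,2,3,5,8,9}; box has {5} → only 7 remains.
R4C6 = 4: row 4 has {6,8}; col 6 has {1,2,3,5,7,8,9}; box has {2,8}; anti-diagonal has {9} → only 4 remains.
R7C3 = 2: row 7 has {1,3,4,5,6,7}; col 3 has {3,4,9}; box has {3,5,8}; anti-diagonal has {4,9} → only 2 remains.
R9C1 = 1: row 9 has {2,3,7}; col 1 has {2,5,6,7,8,9}; box has {2,3,5,8}; anti-diagonal has {2,4,9} → only 1 remains.
R9C3 = 6: row 9 has {1,2,3,7}; col 3 has {2,3,4,9}; box has {1,2,3,5,8} → only 6 remains.
R9C4 = 8: row 9 has {1,2,3,6,7}; col 4 has {5,6}; box has {1,2,3,4,5,6,7,9} → only 8 remains.
R2C6 = 6: row 2 has {2,3,9}; col 6 has {1,2,3,4,5,7,8,9}; box has {5,7} → only 6 remains.
R3C7 = 8: row 3 has {4,5,6,7}; col 7 has {1,3,4,6}; box has {1,3,5,9}; anti-diagonal has {1,2,4,9} → only 8 remains.
R3C9 = 2: row 3 has {4,5,6,7,8}; col 9 has {3}; box has {1,3,5,8,9} → only 2 remains.
R4C1 = 3: row 4 has {4,6,8}; col 1 has {1,2,5,6,7,8,9}; box has {9} → only 3 remains.
R6C1 = 4: row 6 has {2}; col 1 has {1,2,3,5,6,7,8,9}; box has {3,9} → only 4 remains.
R6C8 = 1: row 6 has {2,4}; col 8 has {2,3,5,7,8,9}; box has {3,6,8} → only 1 remains.
R7C2 = 9: row 7 has {1,2,3,4,5,6,7}; col 2 has {}; box has {1,2,3,5,6,8} → only 9 remains.
R7C9 = 8: row 7 has {1,2,3,4,5,6,7,9}; col 9 has {2,3}; box has {2,3,4,7} → only 8 remains.
R8C2 = 7: row 8 has {2,3,4,5,8,9}; col 2 has {9}; box has {1,2,3,5,6,8,9}; anti-diagonal has {1,2,4,8,9} → only 7 remains.
R8C8 = 6: row 8 has {2,3,4,5,7,8,9}; col 8 has {1,2,3,5,7,8,9}; box has {2,3,4,7,8}; main diagonal has {2,3,4,7} → only 6 remains.
R8C9 = 1: row 8 has {2,3,4,5,6,7,8,9}; col 9 has {2,3,8}; box has {2,3,4,6,7,8} → only 1 remains.
R9C2 = 4: row 9 has {1,2,3,6,7,8}; col 2 has {7,9}; box has {1,2,3,5,6,7,8,9} → only 4 remains.
R1C8 = 4: row 1 has {1,5,7,9}; col 8 has {1,2,3,5,6,7,8,9}; box has {1,2,3,5,8,9} → only 4 remains.
R1C9 = 6: row 1 has {1,4,5,7,9}; col 9 has {1,2,3,8}; box has {1,2,3,4,5,8,9}; anti-diagonal has {1,2,4,7,8,9} → only 6 remains.
R2C7 = 7: row 2 has {2,3,6,9}; col 7 has {1,3,4,6,8}; box has {1,2,3,4,5,6,8,9} → only 7 remains.
R5C5 = 5: row 5 has {3,8,9}; col 5 has {2,4,7}; box has {2,4,8}; main diagonal has {2,3,4,6,7}; anti-diagonal has {1,2,4,6,7,8,9} → only 5 remains.
R5C7 = 2: row 5 has {3,5,8,9}; col 7 has {1,3,4,6,7,8}; box has {1,3,6,8} → only 2 remains.
R6C4 = 3: row 6 has {1,2,4}; col 4 has {5,6,8}; box has {2,4,5,8}; anti-diagonal has {1,2,4,5,6,7,8,9} → only 3 remains.
R9C9 = 9: row 9 has {1,2,3,4,6,7,8}; col 9 has {1,2,3,6,8}; box has {1,2,3,4,6,7,8}; main diagonal has {2,3,4,5,6,7} → only 9 remains.
R1C4 = 2: row 1 has {1,4,5,6,7,9}; col 4 has {3,5,6,8}; box has {5,6,7} → only 2 remains.
R4C4 = 1: row 4 has {3,4,6,8}; col 4 has {2,3,5,6,8}; box has {2,3,4,5,8}; main diagonal has {2,3,4,5,6,7,9} → only 1 remains.
R4C5 = 9: row 4 has {1,3,4,6,8}; col 5 has {2,4,5,7}; box has {1,2,3,4,5,8} → only 9 remains.
R5C4 = 7: row 5 has {2,3,5,8,9}; col 4 has {1,2,3,5,6,8}; box has {1,2,3,4,5,8,9} → only 7 remains.
R5C9 = 4: row 5 has {2,3,5,7,8,9}; col 9 has {1,2,3,6,8,9}; box has {1,2,3,6,8} → only 4 remains.
R6C5 = 6: row 6 has {1,2,3,4}; col 5 has {2,4,5,7,9}; box has {1,2,3,4,5,7,8,9} → only 6 remains.
R9C7 = 5: row 9 has {1,2,3,4,6,7,8,9}; col 7 has {1,2,3,4,6,7,8}; box has {1,2,3,4,6,7,8,9} → only 5 remains.
R2C2 = 8: row 2 has {2,3,6,7,9}; col 2 has {4,7,9}; box has {2,4,6,7,9}; main diagonal has {1,2,3,4,5,6,7,9} → only 8 remains.
R2C4 = 4: row 2 has {2,3,6,7,8,9}; col 4 has {1,2,3,5,6,7,8}; box has {2,5,6,7} → only 4 remains.
R2C5 = 1: row 2 has {2,3,4,6,7,8,9}; col 5 has {2,4,5,6,7,9}; box has {2,4,5,6,7} → only 1 remains.
R3C4 = 9: row 3 has {2,4,5,6,7,8}; col 4 has {1,2,3,4,5,6,7,8}; box has {1,2,4,5,6,7} → only 9 remains.
R3C5 = 3: row 3 has {2,4,5,6,7,8,9}; col 5 has {1,2,4,5,6,7,9}; box has {1,2,4,5,6,7,9} → only 3 remains.
R5C3 = 1: row 5 has {2,3,4,5,7,8,9}; col 3 has {2,3,4,6,9}; box has {3,4,9} → only 1 remains.
R6C2 = 5: row 6 has {1,2,3,4,6}; col 2 has {4,7,8,9}; box has {1,3,4,9} → only 5 remains.
R6C7 = 9: row 6 has {1,2,3,4,5,6}; col 7 has {1,2,3,4,5,6,7,8}; box has {1,2,3,4,6,8} → only 9 remains.
R6C9 = 7: row 6 has {1,2,3,4,5,6,9}; col 9 has {1,2,3,4,6,8,9}; box has {1,2,3,4,6,8,9} → only 7 remains.
R1C2 = 3: row 1 has {1,2,4,5,6,7,9}; col 2 has {4,5,7,8,9}; box has {2,4,6,7,8,9} → only 3 remains.
R1C5 = 8: row 1 has {1,2,3,4,5,6,7,9}; col 5 has {1,2,3,4,5,6,7,9}; box has {1,2,3,4,5,6,7,9} → only 8 remains.
R2C3 = 5: row 2 has {1,2,3,4,6,7,8,9}; col 3 has {1,2,3,4,6,9}; box has {2,3,4,6,7,8,9} → only 5 remains.
R3C2 = 1: row 3 has {2,3,4,5,6,7,8,9}; col 2 has {3,4,5,7,8,9}; box has {2,3,4,5,6,7,8,9} → only 1 remains.

614937852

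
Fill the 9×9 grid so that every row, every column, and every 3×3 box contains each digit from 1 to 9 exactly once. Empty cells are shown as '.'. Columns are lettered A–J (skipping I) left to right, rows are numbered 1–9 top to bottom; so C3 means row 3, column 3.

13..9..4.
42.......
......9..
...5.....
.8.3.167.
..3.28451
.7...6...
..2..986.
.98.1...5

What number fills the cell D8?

E5 = 4: row 5 has {1,3,6,7,8}; col 5 has {1,2,9}; box has {1,2,3,5,8} → only 4 remains.
B6 = 6: row 6 has {1,2,3,4,5,8}; col 2 has {2,3,7,8,9}; box has {3,8} → only 6 remains.
B3 = 5: row 3 has {9}; col 2 has {2,3,6,7,8,9}; box has {1,2,3,4} → only 5 remains.
F4 = 7: row 4 has {5}; col 6 has {1,6,8,9}; box has {1,2,3,4,5,8} → only 7 remains.
D6 = 9: row 6 has {1,2,3,4,5,6,8}; col 4 has {3,5}; box has {1,2,3,4,5,7,8} → only 9 remains.
E4 = 6: row 4 has {5,7}; col 5 has {1,2,4,9}; box has {1,2,3,4,5,7,8,9} → only 6 remains.
A6 = 7: row 6 has {1,2,3,4,5,6,8,9}; col 1 has {1,4}; box has {3,6,8} → only 7 remains.
C2 = 9: in row 2, 9 can only go here (every other open cell in that row sees a 9).
C5 = 5: row 5 has {1,3,4,6,7,8}; col 3 has {2,3,8,9}; box has {3,6,7,8} → only 5 remains.
B8 = 1: in row 8, 1 can only go here (every other open cell in that row sees a 1).
B4 = 4: row 4 has {5,6,7}; col 2 has {1,2,3,5,6,7,8,9}; box has {3,5,6,7,8} → only 4 remains.
C4 = 1: row 4 has {4,5,6,7}; col 3 has {2,3,5,8,9}; box has {3,4,5,6,7,8} → only 1 remains.
C7 = 4: row 7 has {6,7}; col 3 has {1,2,3,5,8,9}; box has {1,2,7,8,9} → only 4 remains.
A9 = 6: in row 9, 6 can only go here (every other open cell in that row sees a 6).
A3 = 8: row 3 has {5,9}; col 1 has {1,4,6,7}; box has {1,2,3,4,5,9} → only 8 remains.
J8 = 4: in column 9, 4 can only go here (every other open cell in that column sees a 4).
D8 = 7: row 8 has {1,2,4,6,8,9}; col 4 has {3,5,9}; box has {1,6,9} → only 7 remains.

7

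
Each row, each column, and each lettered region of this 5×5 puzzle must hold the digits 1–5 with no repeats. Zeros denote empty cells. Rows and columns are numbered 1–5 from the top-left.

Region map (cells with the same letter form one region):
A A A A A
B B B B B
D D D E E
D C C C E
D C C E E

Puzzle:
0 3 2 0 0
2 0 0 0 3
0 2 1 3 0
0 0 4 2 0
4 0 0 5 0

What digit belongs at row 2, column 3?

5

row 2, column 3 = 5: row 2 has {2,3}; col 3 has {1,2,4}; region has {2,3} → only 5 remains.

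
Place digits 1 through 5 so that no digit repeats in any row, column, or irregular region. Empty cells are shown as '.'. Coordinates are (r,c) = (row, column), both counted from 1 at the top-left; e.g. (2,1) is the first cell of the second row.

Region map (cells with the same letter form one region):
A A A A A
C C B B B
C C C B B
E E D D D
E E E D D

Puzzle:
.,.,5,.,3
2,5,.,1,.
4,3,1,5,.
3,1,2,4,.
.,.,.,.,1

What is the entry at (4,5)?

(1,1) = 1 (sole candidate).
(1,4) = 2 (sole candidate).
(2,5) = 4 (sole candidate).
(3,5) = 2 (sole candidate).
(4,5) = 5: row 4 has {1,2,3,4}; col 5 has {1,2,3,4}; region has {1,2,4} → only 5 remains.

5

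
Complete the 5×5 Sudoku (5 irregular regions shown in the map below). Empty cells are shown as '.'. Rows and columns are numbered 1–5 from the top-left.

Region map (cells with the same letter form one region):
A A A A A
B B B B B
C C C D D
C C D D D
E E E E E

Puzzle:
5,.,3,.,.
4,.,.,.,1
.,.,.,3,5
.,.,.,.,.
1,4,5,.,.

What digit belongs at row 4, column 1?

row 2, column 3 = 2: row 2 has {1,4}; col 3 has {3,5}; region has {1,4} → only 2 remains.
row 2, column 4 = 5: row 2 has {1,2,4}; col 4 has {3}; region has {1,2,4} → only 5 remains.
row 3, column 1 = 2: row 3 has {3,5}; col 1 has {1,4,5}; region has {} → only 2 remains.
row 3, column 2 = 1: row 3 has {2,3,5}; col 2 has {4}; region has {2} → only 1 remains.
row 3, column 3 = 4: row 3 has {1,2,3,5}; col 3 has {2,3,5}; region has {1,2} → only 4 remains.
row 4, column 1 = 3: row 4 has {}; col 1 has {1,2,4,5}; region has {1,2,4} → only 3 remains.

3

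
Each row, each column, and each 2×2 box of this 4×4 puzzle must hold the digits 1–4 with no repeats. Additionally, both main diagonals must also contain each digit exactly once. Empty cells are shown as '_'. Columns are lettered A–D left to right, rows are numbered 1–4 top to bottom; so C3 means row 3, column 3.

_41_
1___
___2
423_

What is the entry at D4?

D1 = 3: row 1 has {1,4}; col 4 has {2}; box has {1}; anti-diagonal has {4} → only 3 remains.
B2 = 3: row 2 has {1}; col 2 has {2,4}; box has {1,4}; main diagonal has {} → only 3 remains.
C2 = 2: row 2 has {1,3}; col 3 has {1,3}; box has {1,3}; anti-diagonal has {3,4} → only 2 remains.
D2 = 4: row 2 has {1,2,3}; col 4 has {2,3}; box has {1,2,3} → only 4 remains.
A3 = 3: row 3 has {2}; col 1 has {1,4}; box has {2,4} → only 3 remains.
B3 = 1: row 3 has {2,3}; col 2 has {2,3,4}; box has {2,3,4}; anti-diagonal has {2,3,4} → only 1 remains.
C3 = 4: row 3 has {1,2,3}; col 3 has {1,2,3}; box has {2,3}; main diagonal has {3} → only 4 remains.
D4 = 1: row 4 has {2,3,4}; col 4 has {2,3,4}; box has {2,3,4}; main diagonal has {3,4} → only 1 remains.

1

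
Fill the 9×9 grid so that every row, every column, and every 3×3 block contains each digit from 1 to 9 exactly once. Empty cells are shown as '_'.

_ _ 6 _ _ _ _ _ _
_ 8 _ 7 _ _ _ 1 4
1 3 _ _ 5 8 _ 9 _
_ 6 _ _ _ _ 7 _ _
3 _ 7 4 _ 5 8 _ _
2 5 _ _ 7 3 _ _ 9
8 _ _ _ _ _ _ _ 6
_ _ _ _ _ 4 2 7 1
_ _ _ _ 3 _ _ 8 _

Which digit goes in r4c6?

2

r3c7 = 6: row 3 has {1,3,5,8,9}; col 7 has {2,7,8}; box has {1,4,9} → only 6 remains.
r5c9 = 2: row 5 has {3,4,5,7,8}; col 9 has {1,4,6,9}; box has {7,8,9} → only 2 remains.
r8c2 = 9: row 8 has {1,2,4,7}; col 2 has {3,5,6,8}; box has {8} → only 9 remains.
r9c9 = 5: row 9 has {3,8}; col 9 has {1,2,4,6,9}; box has {1,2,6,7,8} → only 5 remains.
r3c4 = 2: row 3 has {1,3,5,6,8,9}; col 4 has {4,7}; box has {5,7,8} → only 2 remains.
r3c9 = 7: row 3 has {1,2,3,5,6,8,9}; col 9 has {1,2,4,5,6,9}; box has {1,4,6,9} → only 7 remains.
r4c9 = 3: row 4 has {6,7}; col 9 has {1,2,4,5,6,7,9}; box has {2,7,8,9} → only 3 remains.
r5c2 = 1: row 5 has {2,3,4,5,7,8}; col 2 has {3,5,6,8,9}; box has {2,3,5,6,7} → only 1 remains.
r5c8 = 6: row 5 has {1,2,3,4,5,7,8}; col 8 has {1,7,8,9}; box has {2,3,7,8,9} → only 6 remains.
r6c8 = 4: row 6 has {2,3,5,7,9}; col 8 has {1,6,7,8,9}; box has {2,3,6,7,8,9} → only 4 remains.
r7c8 = 3: row 7 has {6,8}; col 8 has {1,4,6,7,8,9}; box has {1,2,5,6,7,8} → only 3 remains.
r1c9 = 8: row 1 has {6}; col 9 has {1,2,3,4,5,6,7,9}; box has {1,4,6,7,9} → only 8 remains.
r3c3 = 4: row 3 has {1,2,3,5,6,7,8,9}; col 3 has {6,7}; box has {1,3,6,8} → only 4 remains.
r4c8 = 5: row 4 has {3,6,7}; col 8 has {1,3,4,6,7,8,9}; box has {2,3,4,6,7,8,9} → only 5 remains.
r5c5 = 9: row 5 has {1,2,3,4,5,6,7,8}; col 5 has {3,5,7}; box has {3,4,5,7} → only 9 remains.
r6c3 = 8: row 6 has {2,3,4,5,7,9}; col 3 has {4,6,7}; box has {1,2,3,5,6,7} → only 8 remains.
r6c7 = 1: row 6 has {2,3,4,5,7,8,9}; col 7 has {2,6,7,8}; box has {2,3,4,5,6,7,8,9} → only 1 remains.
r1c8 = 2: row 1 has {6,8}; col 8 has {1,3,4,5,6,7,8,9}; box has {1,4,6,7,8,9} → only 2 remains.
r2c5 = 6: row 2 has {1,4,7,8}; col 5 has {3,5,7,9}; box has {2,5,7,8} → only 6 remains.
r2c6 = 9: row 2 has {1,4,6,7,8}; col 6 has {3,4,5,8}; box has {2,5,6,7,8} → only 9 remains.
r4c3 = 9: row 4 has {3,5,6,7}; col 3 has {4,6,7,8}; box has {1,2,3,5,6,7,8} → only 9 remains.
r6c4 = 6: row 6 has {1,2,3,4,5,7,8,9}; col 4 has {2,4,7}; box has {3,4,5,7,9} → only 6 remains.
r8c5 = 8: row 8 has {1,2,4,7,9}; col 5 has {3,5,6,7,9}; box has {3,4} → only 8 remains.
r1c2 = 7: row 1 has {2,6,8}; col 2 has {1,3,5,6,8,9}; box has {1,3,4,6,8} → only 7 remains.
r1c6 = 1: row 1 has {2,6,7,8}; col 6 has {3,4,5,8,9}; box has {2,5,6,7,8,9} → only 1 remains.
r2c1 = 5: row 2 has {1,4,6,7,8,9}; col 1 has {1,2,3,8}; box has {1,3,4,6,7,8} → only 5 remains.
r2c3 = 2: row 2 has {1,4,5,6,7,8,9}; col 3 has {4,6,7,8,9}; box has {1,3,4,5,6,7,8} → only 2 remains.
r2c7 = 3: row 2 has {1,2,4,5,6,7,8,9}; col 7 has {1,2,6,7,8}; box has {1,2,4,6,7,8,9} → only 3 remains.
r4c1 = 4: row 4 has {3,5,6,7,9}; col 1 has {1,2,3,5,8}; box has {1,2,3,5,6,7,8,9} → only 4 remains.
r4c6 = 2: row 4 has {3,4,5,6,7,9}; col 6 has {1,3,4,5,8,9}; box has {3,4,5,6,7,9} → only 2 remains.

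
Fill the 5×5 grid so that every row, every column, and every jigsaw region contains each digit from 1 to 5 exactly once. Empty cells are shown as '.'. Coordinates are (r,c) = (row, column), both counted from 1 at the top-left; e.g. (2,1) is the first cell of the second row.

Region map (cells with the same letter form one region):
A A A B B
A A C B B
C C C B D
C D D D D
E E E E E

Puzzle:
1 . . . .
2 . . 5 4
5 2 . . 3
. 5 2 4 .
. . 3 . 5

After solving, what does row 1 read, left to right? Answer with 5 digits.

(1,5) = 2: row 1 has {1}; col 5 has {3,4,5}; region has {4,5} → only 2 remains.
(2,2) = 3: row 2 has {2,4,5}; col 2 has {2,5}; region has {1,2} → only 3 remains.
(2,3) = 1: row 2 has {2,3,4,5}; col 3 has {2,3}; region has {2,5} → only 1 remains.
(3,3) = 4: row 3 has {2,3,5}; col 3 has {1,2,3}; region has {1,2,5} → only 4 remains.
(3,4) = 1: row 3 has {2,3,4,5}; col 4 has {4,5}; region has {2,4,5} → only 1 remains.
(4,1) = 3: row 4 has {2,4,5}; col 1 has {1,2,5}; region has {1,2,4,5} → only 3 remains.
(4,5) = 1: row 4 has {2,3,4,5}; col 5 has {2,3,4,5}; region has {2,3,4,5} → only 1 remains.
(5,1) = 4: row 5 has {3,5}; col 1 has {1,2,3,5}; region has {3,5} → only 4 remains.
(5,2) = 1: row 5 has {3,4,5}; col 2 has {2,3,5}; region has {3,4,5} → only 1 remains.
(5,4) = 2: row 5 has {1,3,4,5}; col 4 has {1,4,5}; region has {1,3,4,5} → only 2 remains.
(1,2) = 4: row 1 has {1,2}; col 2 has {1,2,3,5}; region has {1,2,3} → only 4 remains.
(1,3) = 5: row 1 has {1,2,4}; col 3 has {1,2,3,4}; region has {1,2,3,4} → only 5 remains.
(1,4) = 3: row 1 has {1,2,4,5}; col 4 has {1,2,4,5}; region has {1,2,4,5} → only 3 remains.

14532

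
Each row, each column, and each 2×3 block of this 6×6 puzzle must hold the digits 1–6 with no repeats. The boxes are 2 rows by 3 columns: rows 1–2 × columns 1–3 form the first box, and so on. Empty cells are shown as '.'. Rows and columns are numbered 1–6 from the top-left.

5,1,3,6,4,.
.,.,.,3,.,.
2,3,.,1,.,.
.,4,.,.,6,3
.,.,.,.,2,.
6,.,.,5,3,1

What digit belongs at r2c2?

r1c6 = 2 (sole candidate).
r2c1 = 4 (sole candidate).
r2c6 = 5 (sole candidate).
r3c5 = 5 (sole candidate).
r3c6 = 4 (sole candidate).
r4c1 = 1 (sole candidate).
r4c3 = 5 (sole candidate).
r4c4 = 2 (sole candidate).
r5c1 = 3 (sole candidate).
r5c2 = 5 (sole candidate).
r5c4 = 4 (sole candidate).
r5c6 = 6 (sole candidate).
r6c2 = 2 (sole candidate).
r6c3 = 4 (sole candidate).
r2c2 = 6: row 2 has {3,4,5}; col 2 has {1,2,3,4,5}; box has {1,3,4,5} → only 6 remains.

6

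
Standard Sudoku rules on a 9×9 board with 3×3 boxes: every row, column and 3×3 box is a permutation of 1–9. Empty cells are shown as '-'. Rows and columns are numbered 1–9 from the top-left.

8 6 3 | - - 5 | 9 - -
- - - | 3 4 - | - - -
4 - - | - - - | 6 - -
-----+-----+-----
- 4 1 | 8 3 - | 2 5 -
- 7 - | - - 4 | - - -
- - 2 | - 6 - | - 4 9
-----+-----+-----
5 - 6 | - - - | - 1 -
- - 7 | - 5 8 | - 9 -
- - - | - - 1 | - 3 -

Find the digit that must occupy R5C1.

9

R6C1 = 3 (sole candidate).
R6C6 = 7 (sole candidate).
R8C7 = 4 (sole candidate).
R4C6 = 9 (sole candidate).
R3C6 = 2 (sole candidate).
R4C1 = 6 (sole candidate).
R4C9 = 7 (sole candidate).
R5C1 = 9: row 5 has {4,7}; col 1 has {3,4,5,6,8}; box has {1,2,3,4,6,7} → only 9 remains.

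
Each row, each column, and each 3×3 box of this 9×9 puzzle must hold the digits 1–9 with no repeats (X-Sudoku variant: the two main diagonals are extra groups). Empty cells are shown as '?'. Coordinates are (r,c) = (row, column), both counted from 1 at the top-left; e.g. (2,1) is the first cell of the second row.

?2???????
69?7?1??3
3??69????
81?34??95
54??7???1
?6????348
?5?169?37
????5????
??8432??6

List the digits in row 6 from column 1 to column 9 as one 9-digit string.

(1,5) = 8: row 1 has {2}; col 5 has {3,4,5,6,7,9}; box has {1,6,7,9} → only 8 remains.
(2,5) = 2: row 2 has {1,3,6,7,9}; col 5 has {3,4,5,6,7,8,9}; box has {1,6,7,8,9} → only 2 remains.
(4,6) = 6: row 4 has {1,3,4,5,8,9}; col 6 has {1,2,9}; box has {3,4,7}; anti-diagonal has {7} → only 6 remains.
(5,6) = 8: row 5 has {1,4,5,7}; col 6 has {1,2,6,9}; box has {3,4,6,7} → only 8 remains.
(6,5) = 1: row 6 has {3,4,6,8}; col 5 has {2,3,4,5,6,7,8,9}; box has {3,4,6,7,8} → only 1 remains.
(6,6) = 5: row 6 has {1,3,4,6,8}; col 6 has {1,2,6,8,9}; box has {1,3,4,6,7,8}; main diagonal has {3,6,7,9} → only 5 remains.
(8,2) = 3: row 8 has {5}; col 2 has {1,2,4,5,6,9}; box has {5,8}; anti-diagonal has {6,7} → only 3 remains.
(8,4) = 8: row 8 has {3,5}; col 4 has {1,3,4,6,7}; box has {1,2,3,4,5,6,9} → only 8 remains.
(8,6) = 7: row 8 has {3,5,8}; col 6 has {1,2,5,6,8,9}; box has {1,2,3,4,5,6,8,9} → only 7 remains.
(9,2) = 7: row 9 has {2,3,4,6,8}; col 2 has {1,2,3,4,5,6,9}; box has {3,5,8} → only 7 remains.
(1,4) = 5: row 1 has {2,8}; col 4 has {1,3,4,6,7,8}; box has {1,2,6,7,8,9} → only 5 remains.
(3,2) = 8: row 3 has {3,6,9}; col 2 has {1,2,3,4,5,6,7,9}; box has {2,3,6,9} → only 8 remains.
(3,6) = 4: row 3 has {3,6,8,9}; col 6 has {1,2,5,6,7,8,9}; box has {1,2,5,6,7,8,9} → only 4 remains.
(3,9) = 2: row 3 has {3,4,6,8,9}; col 9 has {1,3,5,6,7,8}; box has {3} → only 2 remains.
(1,6) = 3: row 1 has {2,5,8}; col 6 has {1,2,4,5,6,7,8,9}; box has {1,2,4,5,6,7,8,9} → only 3 remains.
(3,3) = 1: row 3 has {2,3,4,6,8,9}; col 3 has {8}; box has {2,3,6,8,9}; main diagonal has {3,5,6,7,9} → only 1 remains.
(3,7) = 5: row 3 has {1,2,3,4,6,8,9}; col 7 has {3}; box has {2,3}; anti-diagonal has {3,6,7} → only 5 remains.
(3,8) = 7: row 3 has {1,2,3,4,5,6,8,9}; col 8 has {3,4,9}; box has {2,3,5} → only 7 remains.
(8,8) = 2: row 8 has {3,5,7,8}; col 8 has {3,4,7,9}; box has {3,6,7}; main diagonal has {1,3,5,6,7,9} → only 2 remains.
(1,1) = 4: row 1 has {2,3,5,8}; col 1 has {3,5,6,8}; box has {1,2,3,6,8,9}; main diagonal has {1,2,3,5,6,7,9} → only 4 remains.
(1,3) = 7: row 1 has {2,3,4,5,8}; col 3 has {1,8}; box has {1,2,3,4,6,8,9} → only 7 remains.
(1,9) = 9: row 1 has {2,3,4,5,7,8}; col 9 has {1,2,3,5,6,7,8}; box has {2,3,5,7}; anti-diagonal has {3,5,6,7} → only 9 remains.
(2,3) = 5: row 2 has {1,2,3,6,7,9}; col 3 has {1,7,8}; box has {1,2,3,4,6,7,8,9} → only 5 remains.
(2,8) = 8: row 2 has {1,2,3,5,6,7,9}; col 8 has {2,3,4,7,9}; box has {2,3,5,7,9}; anti-diagonal has {3,5,6,7,9} → only 8 remains.
(4,3) = 2: row 4 has {1,3,4,5,6,8,9}; col 3 has {1,5,7,8}; box has {1,4,5,6,8} → only 2 remains.
(4,7) = 7: row 4 has {1,2,3,4,5,6,8,9}; col 7 has {3,5}; box has {1,3,4,5,8,9} → only 7 remains.
(5,8) = 6: row 5 has {1,4,5,7,8}; col 8 has {2,3,4,7,8,9}; box has {1,3,4,5,7,8,9} → only 6 remains.
(6,3) = 9: row 6 has {1,3,4,5,6,8}; col 3 has {1,2,5,7,8}; box has {1,2,4,5,6,8} → only 9 remains.
(6,4) = 2: row 6 has {1,3,4,5,6,8,9}; col 4 has {1,3,4,5,6,7,8}; box has {1,3,4,5,6,7,8}; anti-diagonal has {3,5,6,7,8,9} → only 2 remains.
(7,1) = 2: row 7 has {1,3,5,6,7,9}; col 1 has {3,4,5,6,8}; box has {3,5,7,8} → only 2 remains.
(7,3) = 4: row 7 has {1,2,3,5,6,7,9}; col 3 has {1,2,5,7,8,9}; box has {2,3,5,7,8}; anti-diagonal has {2,3,5,6,7,8,9} → only 4 remains.
(7,7) = 8: row 7 has {1,2,3,4,5,6,7,9}; col 7 has {3,5,7}; box has {2,3,6,7}; main diagonal has {1,2,3,4,5,6,7,9} → only 8 remains.
(8,3) = 6: row 8 has {2,3,5,7,8}; col 3 has {1,2,4,5,7,8,9}; box has {2,3,4,5,7,8} → only 6 remains.
(8,9) = 4: row 8 has {2,3,5,6,7,8}; col 9 has {1,2,3,5,6,7,8,9}; box has {2,3,6,7,8} → only 4 remains.
(9,1) = 1: row 9 has {2,3,4,6,7,8}; col 1 has {2,3,4,5,6,8}; box has {2,3,4,5,6,7,8}; anti-diagonal has {2,3,4,5,6,7,8,9} → only 1 remains.
(9,7) = 9: row 9 has {1,2,3,4,6,7,8}; col 7 has {3,5,7,8}; box has {2,3,4,6,7,8} → only 9 remains.
(9,8) = 5: row 9 has {1,2,3,4,6,7,8,9}; col 8 has {2,3,4,6,7,8,9}; box has {2,3,4,6,7,8,9} → only 5 remains.
(1,8) = 1: row 1 has {2,3,4,5,7,8,9}; col 8 has {2,3,4,5,6,7,8,9}; box has {2,3,5,7,8,9} → only 1 remains.
(2,7) = 4: row 2 has {1,2,3,5,6,7,8,9}; col 7 has {3,5,7,8,9}; box has {1,2,3,5,7,8,9} → only 4 remains.
(5,3) = 3: row 5 has {1,4,5,6,7,8}; col 3 has {1,2,4,5,6,7,8,9}; box has {1,2,4,5,6,8,9} → only 3 remains.
(5,4) = 9: row 5 has {1,3,4,5,6,7,8}; col 4 has {1,2,3,4,5,6,7,8}; box has {1,2,3,4,5,6,7,8} → only 9 remains.
(5,7) = 2: row 5 has {1,3,4,5,6,7,8,9}; col 7 has {3,4,5,7,8,9}; box has {1,3,4,5,6,7,8,9} → only 2 remains.
(6,1) = 7: row 6 has {1,2,3,4,5,6,8,9}; col 1 has {1,2,3,4,5,6,8}; box has {1,2,3,4,5,6,8,9} → only 7 remains.

769215348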